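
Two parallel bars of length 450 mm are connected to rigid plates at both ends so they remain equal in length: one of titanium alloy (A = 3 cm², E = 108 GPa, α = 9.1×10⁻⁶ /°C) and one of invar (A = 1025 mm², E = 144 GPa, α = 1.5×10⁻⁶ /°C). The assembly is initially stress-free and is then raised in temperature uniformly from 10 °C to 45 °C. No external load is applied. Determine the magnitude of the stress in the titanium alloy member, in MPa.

σ ≈ 23.6 MPa (compressive)

Equilibrium of a rigid end plate with no external load gives equal and opposite internal forces ±P in the two members. Since α_{titanium alloy} > α_{invar}, heating drives the titanium alloy into compression and the invar into tension.
Compatibility of the two members (thermal + elastic change equal): (α₁ − α₂)ΔT = P·[1/(A₁E₁) + 1/(A₂E₂)].
|α₁ − α₂|·ΔT = 7.6×10⁻⁶ × 35 = 0.000266.
1/(A₁E₁) + 1/(A₂E₂) = 1/(300×108×10³) + 1/(1025×144×10³) = 3.764×10⁻⁸ N⁻¹.
So P = 0.000266 / 3.764×10⁻⁸ = 7.067 kN.
σ_{titanium alloy} = P/A₁ = 7067/300 = 23.56 MPa, compressive.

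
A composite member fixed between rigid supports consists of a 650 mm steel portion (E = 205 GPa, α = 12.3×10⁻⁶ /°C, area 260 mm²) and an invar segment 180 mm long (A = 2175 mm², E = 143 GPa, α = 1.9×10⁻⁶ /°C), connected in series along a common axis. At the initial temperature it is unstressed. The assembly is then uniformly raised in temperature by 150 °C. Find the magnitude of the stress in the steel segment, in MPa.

σ ≈ 377 MPa (compressive)

If the supports were absent, the total length change would be Σ αᵢΔT Lᵢ = 12.3×10⁻⁶×150×650 + 1.9×10⁻⁶×150×180 = 1.251 mm.
Since the ends are fixed, an axial force P builds up, equal in every segment, with P · Σ Lᵢ/(AᵢEᵢ) = δ_free.
Σ Lᵢ/(AᵢEᵢ) = 650/(260×205×10³) + 180/(2175×143×10³) = 1.277×10⁻⁵ mm/N.
Hence P = δ_free / Σ(L/AE) = 1.251/1.277×10⁻⁵ = 97.9 kN (compressive).
σ_{steel} = P / A = 97900 / 260 = 376.5 MPa.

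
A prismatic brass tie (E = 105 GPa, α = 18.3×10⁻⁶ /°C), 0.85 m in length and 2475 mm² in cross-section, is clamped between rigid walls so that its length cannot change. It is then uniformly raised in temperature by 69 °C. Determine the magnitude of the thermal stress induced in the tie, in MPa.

The supports are rigid, so the total axial strain is zero. The restrained thermal strain is ε = αΔT = 18.3×10⁻⁶ × 69 = 1262.7×10⁻⁶.
Hence σ = E·αΔT = 105×10³ × 1262.7×10⁻⁶ = 132.6 MPa, compressive.

σ ≈ 133 MPa (compressive)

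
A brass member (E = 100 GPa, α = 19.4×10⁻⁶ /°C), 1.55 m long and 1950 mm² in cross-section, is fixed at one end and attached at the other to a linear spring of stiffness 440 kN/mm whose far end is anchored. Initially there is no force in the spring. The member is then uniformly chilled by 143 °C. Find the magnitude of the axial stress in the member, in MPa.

σ ≈ 216 MPa (tensile)

Free thermal contraction: δ_free = αΔT L = 19.4×10⁻⁶ × 143 × 1550 = 4.3 mm.
Let P be the tensile force in the spring. The member extends elastically by PL/(AE) and the spring stretches by P/k; together these equal δ_free.
P [ L/(AE) + 1/k ] = δ_free → P [ 1550/(1950×100×10³) + 1/(440×10³) ] = 4.3.
P = 4.3 / 1.022×10⁻⁵ = 420700 N.
σ = P/A = 420700/1950 = 215.7 MPa.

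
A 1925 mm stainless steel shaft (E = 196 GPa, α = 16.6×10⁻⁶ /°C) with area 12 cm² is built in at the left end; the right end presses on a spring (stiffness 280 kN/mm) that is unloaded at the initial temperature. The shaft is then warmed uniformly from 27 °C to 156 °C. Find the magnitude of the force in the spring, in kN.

P ≈ 351 kN

Free thermal expansion: δ_free = αΔT L = 16.6×10⁻⁶ × 129 × 1925 = 4.122 mm.
With a force P in the spring, the elastic change of the shaft is PL/(AE) and that of the spring is P/k; compatibility requires their sum to equal δ_free.
So P = δ_free / [L/(AE) + 1/k] = 4.122 / [ 1925/(1200×196×10³) + 1/(280×10³) ].
P = 4.122 / 1.176×10⁻⁵ = 350600 N.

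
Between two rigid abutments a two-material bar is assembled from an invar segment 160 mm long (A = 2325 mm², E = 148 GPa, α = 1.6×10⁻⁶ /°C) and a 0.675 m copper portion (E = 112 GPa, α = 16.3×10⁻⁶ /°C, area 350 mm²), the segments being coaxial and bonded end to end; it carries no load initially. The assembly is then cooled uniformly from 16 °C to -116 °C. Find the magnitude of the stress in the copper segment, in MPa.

σ ≈ 240 MPa (tensile)

If the supports were absent, the total length change would be Σ αᵢΔT Lᵢ = 1.6×10⁻⁶×132×160 + 16.3×10⁻⁶×132×675 = 1.486 mm.
The walls prevent any net length change, so an axial force P (same in every segment) develops. Compatibility: P · Σ Lᵢ/(AᵢEᵢ) = δ_free.
Σ Lᵢ/(AᵢEᵢ) = 160/(2325×148×10³) + 675/(350×112×10³) = 1.768×10⁻⁵ mm/N.
P = 1.486 / 1.768×10⁻⁵ = 84040 N = 84.04 kN, tensile.
σ_{copper} = P / A = 84040 / 350 = 240.1 MPa.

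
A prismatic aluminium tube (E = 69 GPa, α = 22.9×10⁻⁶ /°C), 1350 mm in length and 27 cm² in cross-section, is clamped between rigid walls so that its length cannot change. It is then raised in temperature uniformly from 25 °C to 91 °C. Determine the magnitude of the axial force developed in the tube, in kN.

P ≈ 282 kN (compressive)

Full restraint means ε = 0, so the stress is σ = EαΔT = 69×10³ × 22.9×10⁻⁶ × 66 = 104.3 MPa.
P = AEαΔT = 2700 × 69×10³ × 22.9×10⁻⁶ × 66 = 281.6 kN (compressive).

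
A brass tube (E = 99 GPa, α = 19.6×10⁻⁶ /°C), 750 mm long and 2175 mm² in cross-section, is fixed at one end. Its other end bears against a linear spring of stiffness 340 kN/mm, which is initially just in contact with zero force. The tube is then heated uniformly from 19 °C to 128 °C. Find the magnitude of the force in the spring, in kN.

P ≈ 249 kN

If the spring were absent the tube would lengthen by αΔT L = 19.6×10⁻⁶ × 109 × 750 = 1.602 mm.
Let P be the compressive force at the spring. The tube shortens elastically by PL/(AE) and the spring compresses by P/k; together these equal δ_free.
P [ L/(AE) + 1/k ] = δ_free → P [ 750/(2175×99×10³) + 1/(340×10³) ] = 1.602.
P = 1.602 / 6.424×10⁻⁶ = 249400 N.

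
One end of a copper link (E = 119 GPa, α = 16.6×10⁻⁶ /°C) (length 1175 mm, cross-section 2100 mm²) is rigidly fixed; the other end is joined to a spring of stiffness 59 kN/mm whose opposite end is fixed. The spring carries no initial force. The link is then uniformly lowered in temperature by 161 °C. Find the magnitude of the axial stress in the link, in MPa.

σ ≈ 69.1 MPa (tensile)

If the spring were absent the link would shorten by αΔT L = 16.6×10⁻⁶ × 161 × 1175 = 3.14 mm.
Let P be the tensile force in the spring. The link extends elastically by PL/(AE) and the spring stretches by P/k; together these equal δ_free.
P [ L/(AE) + 1/k ] = δ_free → P [ 1175/(2100×119×10³) + 1/(59×10³) ] = 3.14.
P = 3.14 / 2.165×10⁻⁵ = 145000 N.
σ = P/A = 145000/2100 = 69.07 MPa.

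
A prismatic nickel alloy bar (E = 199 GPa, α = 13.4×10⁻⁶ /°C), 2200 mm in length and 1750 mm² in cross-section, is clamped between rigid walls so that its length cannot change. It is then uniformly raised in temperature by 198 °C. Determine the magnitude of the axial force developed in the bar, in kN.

With zero net strain, σ = E·αΔT = 199 GPa × 13.4×10⁻⁶ × 198 = 528 MPa.
P = AEαΔT = 1750 × 199×10³ × 13.4×10⁻⁶ × 198 = 924 kN (compressive).

P ≈ 924 kN (compressive)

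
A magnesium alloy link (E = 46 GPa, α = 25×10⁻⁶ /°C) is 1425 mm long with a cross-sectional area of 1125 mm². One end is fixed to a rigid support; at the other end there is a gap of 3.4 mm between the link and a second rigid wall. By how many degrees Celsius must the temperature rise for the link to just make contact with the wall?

ΔT ≈ 95.4 °C

The gap closes when αΔT L = 3.4 mm, since the link is still unstressed at that instant.
So ΔT = g/(αL) = 3.4/(25×10⁻⁶ × 1425) = 95.44 °C.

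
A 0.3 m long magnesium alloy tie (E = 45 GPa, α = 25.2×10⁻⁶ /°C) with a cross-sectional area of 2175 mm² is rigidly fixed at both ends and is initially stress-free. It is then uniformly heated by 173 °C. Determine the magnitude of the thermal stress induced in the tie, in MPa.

σ ≈ 196 MPa (compressive)

Because both ends are immovable the net strain is zero, and the suppressed thermal strain is αΔT = 25.2×10⁻⁶ × 173 = 4359.6×10⁻⁶.
σ = EαΔT = 45×10³ × 25.2×10⁻⁶ × 173 = 196.2 MPa (compressive; the tie is trying to expand).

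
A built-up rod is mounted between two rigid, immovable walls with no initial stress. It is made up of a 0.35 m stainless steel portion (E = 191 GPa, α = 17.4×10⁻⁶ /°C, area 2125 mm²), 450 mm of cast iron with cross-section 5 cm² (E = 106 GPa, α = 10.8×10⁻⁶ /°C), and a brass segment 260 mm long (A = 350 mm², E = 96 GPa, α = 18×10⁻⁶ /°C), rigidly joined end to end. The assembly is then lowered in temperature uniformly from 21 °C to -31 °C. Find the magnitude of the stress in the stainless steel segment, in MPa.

With the walls removed the bar would change length by δ_free = Σ αᵢΔT Lᵢ = 17.4×10⁻⁶×52×350 + 10.8×10⁻⁶×52×450 + 18×10⁻⁶×52×260 = 0.8128 mm.
Since the ends are fixed, an axial force P builds up, equal in every segment, with P · Σ Lᵢ/(AᵢEᵢ) = δ_free.
Σ Lᵢ/(AᵢEᵢ) = 350/(2125×191×10³) + 450/(500×106×10³) + 260/(350×96×10³) = 1.709×10⁻⁵ mm/N.
So P = 0.8128 / 1.709×10⁻⁵ = 47.55 kN, tensile.
σ_{stainless steel} = P / A = 47550 / 2125 = 22.38 MPa.

σ ≈ 22.4 MPa (tensile)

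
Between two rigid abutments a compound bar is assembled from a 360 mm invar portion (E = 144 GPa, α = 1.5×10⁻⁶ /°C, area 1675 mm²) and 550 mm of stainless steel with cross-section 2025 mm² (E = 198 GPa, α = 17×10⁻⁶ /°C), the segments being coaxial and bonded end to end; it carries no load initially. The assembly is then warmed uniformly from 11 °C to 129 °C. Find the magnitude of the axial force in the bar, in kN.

P ≈ 407 kN (compressive)

If the supports were absent, the total length change would be Σ αᵢΔT Lᵢ = 1.5×10⁻⁶×118×360 + 17×10⁻⁶×118×550 = 1.167 mm.
The rigid supports impose zero overall length change; the single axial force P common to all segments must satisfy P Σ Lᵢ/(AᵢEᵢ) = δ_free.
The series flexibility is Σ Lᵢ/(AᵢEᵢ) = 360/(1675×144×10³) + 550/(2025×198×10³) = 2.864×10⁻⁶ mm/N.
P = 1.167 / 2.864×10⁻⁶ = 407400 N = 407.4 kN, compressive.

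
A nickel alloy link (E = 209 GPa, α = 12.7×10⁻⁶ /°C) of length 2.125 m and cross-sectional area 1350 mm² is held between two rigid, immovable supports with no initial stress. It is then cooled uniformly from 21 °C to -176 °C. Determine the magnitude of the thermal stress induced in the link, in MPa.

Because both ends are immovable the net strain is zero, and the suppressed thermal strain is αΔT = 12.7×10⁻⁶ × 197 = 2501.9×10⁻⁶.
Hence σ = E·αΔT = 209×10³ × 2501.9×10⁻⁶ = 522.9 MPa, tensile.

σ ≈ 523 MPa (tensile)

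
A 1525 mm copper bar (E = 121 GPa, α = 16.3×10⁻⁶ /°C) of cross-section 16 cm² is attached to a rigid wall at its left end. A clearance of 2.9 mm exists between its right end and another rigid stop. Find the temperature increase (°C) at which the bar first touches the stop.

ΔT ≈ 117 °C

Contact occurs when the free expansion equals the gap: αΔT L = 2.9 mm.
So ΔT = g/(αL) = 2.9/(16.3×10⁻⁶ × 1525) = 116.7 °C.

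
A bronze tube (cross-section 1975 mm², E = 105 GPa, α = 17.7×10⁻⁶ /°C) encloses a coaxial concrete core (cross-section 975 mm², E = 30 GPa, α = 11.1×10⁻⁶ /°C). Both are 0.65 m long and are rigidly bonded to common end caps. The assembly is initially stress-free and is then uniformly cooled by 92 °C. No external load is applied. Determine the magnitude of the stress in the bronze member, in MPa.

Both members must finish at the same length. With the larger α, the bronze tends to over-contract; the plates restrain it, putting the bronze in tension and the concrete in compression. With no external load the two internal forces are equal and opposite, magnitude P.
Setting the final lengths equal and cancelling L: (α₁ − α₂)ΔT = P/(A₁E₁) + P/(A₂E₂).
|α₁ − α₂|·ΔT = 6.6×10⁻⁶ × 92 = 0.0006072.
1/(A₁E₁) + 1/(A₂E₂) = 1/(1975×105×10³) + 1/(975×30×10³) = 3.901×10⁻⁸ N⁻¹.
P = 0.0006072 / 3.901×10⁻⁸ = 15570 N = 15.57 kN.
σ_{bronze} = P/A₁ = 15570/1975 = 7.881 MPa, tensile.

σ ≈ 7.88 MPa (tensile)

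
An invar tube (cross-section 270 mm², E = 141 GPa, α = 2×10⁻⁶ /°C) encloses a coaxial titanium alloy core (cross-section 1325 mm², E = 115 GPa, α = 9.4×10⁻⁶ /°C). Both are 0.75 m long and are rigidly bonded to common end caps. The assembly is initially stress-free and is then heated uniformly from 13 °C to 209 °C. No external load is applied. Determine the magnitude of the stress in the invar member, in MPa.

Equilibrium of a rigid end plate with no external load gives equal and opposite internal forces ±P in the two members. Since α_{titanium alloy} > α_{invar}, heating drives the titanium alloy into compression and the invar into tension.
Setting the final lengths equal and cancelling L: (α₁ − α₂)ΔT = P/(A₁E₁) + P/(A₂E₂).
|α₁ − α₂|·ΔT = 7.4×10⁻⁶ × 196 = 0.00145.
1/(A₁E₁) + 1/(A₂E₂) = 1/(270×141×10³) + 1/(1325×115×10³) = 3.283×10⁻⁸ N⁻¹.
So P = 0.00145 / 3.283×10⁻⁸ = 44.18 kN.
σ_{invar} = P/A₁ = 44180/270 = 163.6 MPa, tensile.

σ ≈ 164 MPa (tensile)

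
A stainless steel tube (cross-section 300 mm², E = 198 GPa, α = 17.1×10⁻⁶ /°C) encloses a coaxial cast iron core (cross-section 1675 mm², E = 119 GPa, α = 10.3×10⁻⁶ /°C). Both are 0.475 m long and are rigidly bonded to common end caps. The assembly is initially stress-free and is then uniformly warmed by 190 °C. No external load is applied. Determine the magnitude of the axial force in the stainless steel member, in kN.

P ≈ 59.1 kN (compressive in the stainless steel)

Both members must finish at the same length. With the larger α, the stainless steel tends to over-expand; the plates restrain it, putting the stainless steel in compression and the cast iron in tension. With no external load the two internal forces are equal and opposite, magnitude P.
Equating the net (thermal + elastic) strains gives |α₁ − α₂|·ΔT = P·[1/(A₁E₁) + 1/(A₂E₂)].
|α₁ − α₂|·ΔT = 6.8×10⁻⁶ × 190 = 0.001292.
1/(A₁E₁) + 1/(A₂E₂) = 1/(300×198×10³) + 1/(1675×119×10³) = 2.185×10⁻⁸ N⁻¹.
P = 0.001292 / 2.185×10⁻⁸ = 59130 N = 59.13 kN.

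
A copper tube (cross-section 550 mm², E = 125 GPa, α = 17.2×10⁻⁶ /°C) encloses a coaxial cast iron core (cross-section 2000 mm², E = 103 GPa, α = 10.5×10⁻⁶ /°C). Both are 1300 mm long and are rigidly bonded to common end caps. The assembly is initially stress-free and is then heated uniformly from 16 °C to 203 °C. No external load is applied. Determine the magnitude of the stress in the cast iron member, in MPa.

The copper has the larger α, so on heating it would change length more than the cast iron if both were free. The rigid plates force a common final length, so the copper is put into compression and the cast iron into tension, with equal and opposite forces P (no external load).
Equating the net (thermal + elastic) strains gives |α₁ − α₂|·ΔT = P·[1/(A₁E₁) + 1/(A₂E₂)].
|α₁ − α₂|·ΔT = 6.7×10⁻⁶ × 187 = 0.001253.
1/(A₁E₁) + 1/(A₂E₂) = 1/(550×125×10³) + 1/(2000×103×10³) = 1.94×10⁻⁸ N⁻¹.
So P = 0.001253 / 1.94×10⁻⁸ = 64.58 kN.
σ_{cast iron} = P/A₂ = 64580/2000 = 32.29 MPa, tensile.

σ ≈ 32.3 MPa (tensile)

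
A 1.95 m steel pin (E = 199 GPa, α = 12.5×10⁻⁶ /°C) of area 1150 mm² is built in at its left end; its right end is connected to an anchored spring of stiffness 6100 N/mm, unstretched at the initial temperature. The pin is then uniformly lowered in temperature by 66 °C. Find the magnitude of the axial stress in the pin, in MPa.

σ ≈ 8.11 MPa (tensile)

The unrestrained thermal change is αΔT L = 12.5×10⁻⁶ × 66 × 1950 = 1.609 mm.
Let P be the tensile force in the spring. The pin extends elastically by PL/(AE) and the spring stretches by P/k; together these equal δ_free.
So P = δ_free / [L/(AE) + 1/k] = 1.609 / [ 1950/(1150×199×10³) + 1/(6100) ].
P = 1.609 / 0.0001725 = 9329 N.
σ = P/A = 9329/1150 = 8.112 MPa.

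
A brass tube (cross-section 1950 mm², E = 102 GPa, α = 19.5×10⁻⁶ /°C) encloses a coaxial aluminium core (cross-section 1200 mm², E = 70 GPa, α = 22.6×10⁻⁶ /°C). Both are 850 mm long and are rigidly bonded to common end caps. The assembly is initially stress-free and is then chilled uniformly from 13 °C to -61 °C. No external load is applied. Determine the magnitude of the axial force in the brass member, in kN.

The aluminium has the larger α, so on cooling it would change length more than the brass if both were free. The rigid plates force a common final length, so the aluminium is put into tension and the brass into compression, with equal and opposite forces P (no external load).
Compatibility of the two members (thermal + elastic change equal): (α₁ − α₂)ΔT = P·[1/(A₁E₁) + 1/(A₂E₂)].
|α₁ − α₂|·ΔT = 3.1×10⁻⁶ × 74 = 0.0002294.
1/(A₁E₁) + 1/(A₂E₂) = 1/(1950×102×10³) + 1/(1200×70×10³) = 1.693×10⁻⁸ N⁻¹.
So P = 0.0002294 / 1.693×10⁻⁸ = 13.55 kN.

P ≈ 13.5 kN (compressive in the brass)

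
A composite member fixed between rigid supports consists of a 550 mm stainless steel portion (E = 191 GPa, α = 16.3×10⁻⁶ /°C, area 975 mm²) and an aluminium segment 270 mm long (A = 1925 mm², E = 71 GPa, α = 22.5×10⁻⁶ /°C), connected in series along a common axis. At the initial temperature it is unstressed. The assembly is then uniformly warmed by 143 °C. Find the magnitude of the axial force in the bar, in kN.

P ≈ 436 kN (compressive)

If the supports were absent, the total length change would be Σ αᵢΔT Lᵢ = 16.3×10⁻⁶×143×550 + 22.5×10⁻⁶×143×270 = 2.151 mm.
The walls prevent any net length change, so an axial force P (same in every segment) develops. Compatibility: P · Σ Lᵢ/(AᵢEᵢ) = δ_free.
Σ Lᵢ/(AᵢEᵢ) = 550/(975×191×10³) + 270/(1925×71×10³) = 4.929×10⁻⁶ mm/N.
Hence P = δ_free / Σ(L/AE) = 2.151/4.929×10⁻⁶ = 436.3 kN (compressive).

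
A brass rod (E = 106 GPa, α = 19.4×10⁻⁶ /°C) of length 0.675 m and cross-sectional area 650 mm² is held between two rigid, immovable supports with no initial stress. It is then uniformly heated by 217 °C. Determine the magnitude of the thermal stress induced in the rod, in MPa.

The supports are rigid, so the total axial strain is zero. The restrained thermal strain is ε = αΔT = 19.4×10⁻⁶ × 217 = 4209.8×10⁻⁶.
σ = EαΔT = 106×10³ × 19.4×10⁻⁶ × 217 = 446.2 MPa (compressive; the rod is trying to expand).

σ ≈ 446 MPa (compressive)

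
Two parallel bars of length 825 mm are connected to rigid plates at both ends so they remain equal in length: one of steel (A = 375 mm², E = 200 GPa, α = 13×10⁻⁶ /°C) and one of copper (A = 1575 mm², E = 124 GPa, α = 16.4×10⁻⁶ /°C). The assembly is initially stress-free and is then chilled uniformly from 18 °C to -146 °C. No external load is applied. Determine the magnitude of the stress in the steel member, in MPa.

σ ≈ 80.6 MPa (compressive)

The copper has the larger α, so on cooling it would change length more than the steel if both were free. The rigid plates force a common final length, so the copper is put into tension and the steel into compression, with equal and opposite forces P (no external load).
Setting the final lengths equal and cancelling L: (α₁ − α₂)ΔT = P/(A₁E₁) + P/(A₂E₂).
|α₁ − α₂|·ΔT = 3.4×10⁻⁶ × 164 = 0.0005576.
1/(A₁E₁) + 1/(A₂E₂) = 1/(375×200×10³) + 1/(1575×124×10³) = 1.845×10⁻⁸ N⁻¹.
P = 0.0005576 / 1.845×10⁻⁸ = 30220 N = 30.22 kN.
σ_{steel} = P/A₁ = 30220/375 = 80.58 MPa, compressive.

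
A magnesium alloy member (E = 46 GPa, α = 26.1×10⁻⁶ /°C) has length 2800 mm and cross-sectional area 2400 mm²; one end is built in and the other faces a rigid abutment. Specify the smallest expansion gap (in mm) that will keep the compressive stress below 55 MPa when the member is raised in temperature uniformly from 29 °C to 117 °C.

With no wall the member would lengthen by αΔT L = 26.1×10⁻⁶ × 88 × 2800 = 6.431 mm.
At the allowable stress the elastic shortening the wall may impose is σL/E = 55 × 2800 / (46×10³) = 3.348 mm.
The gap must absorb the remainder: g_min = 6.431 − 3.348 = 3.083 mm.

g ≈ 3.08 mm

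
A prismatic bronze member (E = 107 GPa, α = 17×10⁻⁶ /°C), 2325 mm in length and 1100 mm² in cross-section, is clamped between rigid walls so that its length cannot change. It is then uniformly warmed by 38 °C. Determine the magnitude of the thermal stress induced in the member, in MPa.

σ ≈ 69.1 MPa (compressive)

With length fixed, the mechanical strain must cancel the thermal strain αΔT = 17×10⁻⁶ × 38 = 646×10⁻⁶.
The stress required to suppress this strain is σ = Eε = 107×10³ × 646×10⁻⁶ = 69.12 MPa, compressive since the member is trying to expand.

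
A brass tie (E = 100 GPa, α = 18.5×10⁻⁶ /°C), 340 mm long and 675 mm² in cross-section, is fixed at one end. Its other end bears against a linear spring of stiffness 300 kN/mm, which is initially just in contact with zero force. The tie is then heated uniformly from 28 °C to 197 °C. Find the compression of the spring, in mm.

If the spring were absent the tie would lengthen by αΔT L = 18.5×10⁻⁶ × 169 × 340 = 1.063 mm.
Let P be the compressive force at the spring. The tie shortens elastically by PL/(AE) and the spring compresses by P/k; together these equal δ_free.
P [ L/(AE) + 1/k ] = δ_free → P [ 340/(675×100×10³) + 1/(300×10³) ] = 1.063.
P = 1.063 / 8.37×10⁻⁶ = 127000 N.
Spring compression = P/k = 127000/(300×10³) = 0.4233 mm.

δ ≈ 0.423 mm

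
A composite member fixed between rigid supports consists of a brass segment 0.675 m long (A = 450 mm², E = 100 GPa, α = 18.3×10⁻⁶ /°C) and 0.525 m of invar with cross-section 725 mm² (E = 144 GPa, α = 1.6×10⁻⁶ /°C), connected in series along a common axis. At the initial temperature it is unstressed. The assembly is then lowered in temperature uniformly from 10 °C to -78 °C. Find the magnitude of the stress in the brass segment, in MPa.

σ ≈ 129 MPa (tensile)

With the walls removed the bar would change length by δ_free = Σ αᵢΔT Lᵢ = 18.3×10⁻⁶×88×675 + 1.6×10⁻⁶×88×525 = 1.161 mm.
The rigid supports impose zero overall length change; the single axial force P common to all segments must satisfy P Σ Lᵢ/(AᵢEᵢ) = δ_free.
The series flexibility is Σ Lᵢ/(AᵢEᵢ) = 675/(450×100×10³) + 525/(725×144×10³) = 2.003×10⁻⁵ mm/N.
So P = 1.161 / 2.003×10⁻⁵ = 57.96 kN, tensile.
σ_{brass} = P / A = 57960 / 450 = 128.8 MPa.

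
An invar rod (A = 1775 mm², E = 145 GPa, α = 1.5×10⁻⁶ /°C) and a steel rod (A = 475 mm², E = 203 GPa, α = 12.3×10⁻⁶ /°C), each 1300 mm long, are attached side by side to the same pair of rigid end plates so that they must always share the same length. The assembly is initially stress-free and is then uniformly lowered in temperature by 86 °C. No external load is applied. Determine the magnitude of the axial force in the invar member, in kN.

P ≈ 65.2 kN (compressive in the invar)

Both members must finish at the same length. With the larger α, the steel tends to over-contract; the plates restrain it, putting the steel in tension and the invar in compression. With no external load the two internal forces are equal and opposite, magnitude P.
Compatibility of the two members (thermal + elastic change equal): (α₁ − α₂)ΔT = P·[1/(A₁E₁) + 1/(A₂E₂)].
|α₁ − α₂|·ΔT = 10.8×10⁻⁶ × 86 = 0.0009288.
1/(A₁E₁) + 1/(A₂E₂) = 1/(1775×145×10³) + 1/(475×203×10³) = 1.426×10⁻⁸ N⁻¹.
P = 0.0009288 / 1.426×10⁻⁸ = 65150 N = 65.15 kN.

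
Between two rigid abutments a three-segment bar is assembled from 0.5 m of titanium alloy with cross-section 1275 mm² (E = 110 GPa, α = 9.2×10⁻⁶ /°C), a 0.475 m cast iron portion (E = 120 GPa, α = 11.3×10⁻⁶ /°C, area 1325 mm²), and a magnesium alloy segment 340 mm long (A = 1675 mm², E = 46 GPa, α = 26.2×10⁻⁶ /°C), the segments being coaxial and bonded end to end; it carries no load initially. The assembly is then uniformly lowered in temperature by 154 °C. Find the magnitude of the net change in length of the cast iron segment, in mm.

With the walls removed the bar would change length by δ_free = Σ αᵢΔT Lᵢ = 9.2×10⁻⁶×154×500 + 11.3×10⁻⁶×154×475 + 26.2×10⁻⁶×154×340 = 2.907 mm.
The rigid supports impose zero overall length change; the single axial force P common to all segments must satisfy P Σ Lᵢ/(AᵢEᵢ) = δ_free.
Σ Lᵢ/(AᵢEᵢ) = 500/(1275×110×10³) + 475/(1325×120×10³) + 340/(1675×46×10³) = 1.097×10⁻⁵ mm/N.
So P = 2.907 / 1.097×10⁻⁵ = 265.1 kN, tensile.
For the cast iron segment, free thermal change = 11.3×10⁻⁶×154×475 = 0.8266 mm and elastic change from P = 265100×475/(1325×120×10³) = 0.792 mm; these oppose, so the net change is 0.0346 mm (segment shortens).

|ΔL| ≈ 0.0346 mm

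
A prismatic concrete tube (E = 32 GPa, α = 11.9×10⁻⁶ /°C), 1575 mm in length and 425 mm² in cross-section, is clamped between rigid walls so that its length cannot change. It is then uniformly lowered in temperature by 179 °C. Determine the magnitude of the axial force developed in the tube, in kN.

With zero net strain, σ = E·αΔT = 32 GPa × 11.9×10⁻⁶ × 179 = 68.16 MPa.
Axial force P = σA = 68.16 × 425 = 28970 N = 28.97 kN, tensile.

P ≈ 29 kN (tensile)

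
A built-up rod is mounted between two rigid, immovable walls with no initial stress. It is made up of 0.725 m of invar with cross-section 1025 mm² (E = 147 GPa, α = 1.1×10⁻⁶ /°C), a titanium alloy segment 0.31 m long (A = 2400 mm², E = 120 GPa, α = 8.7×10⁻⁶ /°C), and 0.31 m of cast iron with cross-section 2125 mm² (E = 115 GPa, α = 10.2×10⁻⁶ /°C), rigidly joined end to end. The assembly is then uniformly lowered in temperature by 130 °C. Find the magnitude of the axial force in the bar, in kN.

If the supports were absent, the total length change would be Σ αᵢΔT Lᵢ = 1.1×10⁻⁶×130×725 + 8.7×10⁻⁶×130×310 + 10.2×10⁻⁶×130×310 = 0.8653 mm.
The walls prevent any net length change, so an axial force P (same in every segment) develops. Compatibility: P · Σ Lᵢ/(AᵢEᵢ) = δ_free.
Σ Lᵢ/(AᵢEᵢ) = 725/(1025×147×10³) + 310/(2400×120×10³) + 310/(2125×115×10³) = 7.157×10⁻⁶ mm/N.
P = 0.8653 / 7.157×10⁻⁶ = 120900 N = 120.9 kN, tensile.

P ≈ 121 kN (tensile)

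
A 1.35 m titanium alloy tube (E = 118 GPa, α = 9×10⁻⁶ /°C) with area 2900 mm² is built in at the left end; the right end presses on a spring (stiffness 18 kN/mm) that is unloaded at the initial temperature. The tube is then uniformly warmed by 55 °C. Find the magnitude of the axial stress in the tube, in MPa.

σ ≈ 3.87 MPa (compressive)

If the spring were absent the tube would lengthen by αΔT L = 9×10⁻⁶ × 55 × 1350 = 0.6683 mm.
Let P be the compressive force at the spring. The tube shortens elastically by PL/(AE) and the spring compresses by P/k; together these equal δ_free.
So P = δ_free / [L/(AE) + 1/k] = 0.6683 / [ 1350/(2900×118×10³) + 1/(18×10³) ].
P = 0.6683 / 5.95×10⁻⁵ = 11230 N.
σ = P/A = 11230/2900 = 3.873 MPa.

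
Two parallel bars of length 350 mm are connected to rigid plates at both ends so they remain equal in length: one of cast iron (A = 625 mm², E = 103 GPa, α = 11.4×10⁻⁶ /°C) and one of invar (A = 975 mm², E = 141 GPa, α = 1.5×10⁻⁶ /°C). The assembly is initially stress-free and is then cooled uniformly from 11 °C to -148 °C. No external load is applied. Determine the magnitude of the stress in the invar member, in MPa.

Equilibrium of a rigid end plate with no external load gives equal and opposite internal forces ±P in the two members. Since α_{cast iron} > α_{invar}, cooling drives the cast iron into tension and the invar into compression.
Setting the final lengths equal and cancelling L: (α₁ − α₂)ΔT = P/(A₁E₁) + P/(A₂E₂).
|α₁ − α₂|·ΔT = 9.9×10⁻⁶ × 159 = 0.001574.
1/(A₁E₁) + 1/(A₂E₂) = 1/(625×103×10³) + 1/(975×141×10³) = 2.281×10⁻⁸ N⁻¹.
So P = 0.001574 / 2.281×10⁻⁸ = 69.02 kN.
σ_{invar} = P/A₂ = 69020/975 = 70.78 MPa, compressive.

σ ≈ 70.8 MPa (compressive)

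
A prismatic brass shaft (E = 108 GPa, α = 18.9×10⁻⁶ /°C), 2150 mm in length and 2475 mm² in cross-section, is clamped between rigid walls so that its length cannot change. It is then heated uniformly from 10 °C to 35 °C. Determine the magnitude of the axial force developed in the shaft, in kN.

P ≈ 126 kN (compressive)

Full restraint means ε = 0, so the stress is σ = EαΔT = 108×10³ × 18.9×10⁻⁶ × 25 = 51.03 MPa.
Axial force P = σA = 51.03 × 2475 = 126300 N = 126.3 kN, compressive.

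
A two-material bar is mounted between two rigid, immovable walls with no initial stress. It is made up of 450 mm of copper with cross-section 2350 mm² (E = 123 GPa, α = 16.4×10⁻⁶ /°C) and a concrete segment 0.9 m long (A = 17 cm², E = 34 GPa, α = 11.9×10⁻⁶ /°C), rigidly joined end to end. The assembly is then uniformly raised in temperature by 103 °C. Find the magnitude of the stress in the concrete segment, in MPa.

σ ≈ 64 MPa (compressive)

With the walls removed the bar would change length by δ_free = Σ αᵢΔT Lᵢ = 16.4×10⁻⁶×103×450 + 11.9×10⁻⁶×103×900 = 1.863 mm.
Since the ends are fixed, an axial force P builds up, equal in every segment, with P · Σ Lᵢ/(AᵢEᵢ) = δ_free.
Σ Lᵢ/(AᵢEᵢ) = 450/(2350×123×10³) + 900/(1700×34×10³) = 1.713×10⁻⁵ mm/N.
Hence P = δ_free / Σ(L/AE) = 1.863/1.713×10⁻⁵ = 108.8 kN (compressive).
σ_{concrete} = P / A = 108800 / 1700 = 63.99 MPa.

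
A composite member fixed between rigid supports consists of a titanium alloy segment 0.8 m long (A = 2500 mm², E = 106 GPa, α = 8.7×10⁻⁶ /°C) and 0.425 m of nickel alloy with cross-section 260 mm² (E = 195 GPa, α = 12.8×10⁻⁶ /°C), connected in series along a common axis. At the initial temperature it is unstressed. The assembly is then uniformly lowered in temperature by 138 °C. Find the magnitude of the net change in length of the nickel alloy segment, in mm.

Free thermal contraction of the whole bar: Σ αᵢΔT Lᵢ = 8.7×10⁻⁶×138×800 + 12.8×10⁻⁶×138×425 = 1.711 mm.
Since the ends are fixed, an axial force P builds up, equal in every segment, with P · Σ Lᵢ/(AᵢEᵢ) = δ_free.
Σ Lᵢ/(AᵢEᵢ) = 800/(2500×106×10³) + 425/(260×195×10³) = 1.14×10⁻⁵ mm/N.
P = 1.711 / 1.14×10⁻⁵ = 150100 N = 150.1 kN, tensile.
For the nickel alloy segment, free thermal change = 12.8×10⁻⁶×138×425 = 0.7507 mm and elastic change from P = 150100×425/(260×195×10³) = 1.258 mm; these oppose, so the net change is 0.507 mm (segment lengthens).

|ΔL| ≈ 0.507 mm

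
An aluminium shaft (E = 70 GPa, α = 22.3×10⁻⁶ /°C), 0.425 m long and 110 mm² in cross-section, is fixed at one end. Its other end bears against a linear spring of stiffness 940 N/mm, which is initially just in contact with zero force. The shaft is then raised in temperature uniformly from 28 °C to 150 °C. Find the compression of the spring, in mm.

Free thermal expansion: δ_free = αΔT L = 22.3×10⁻⁶ × 122 × 425 = 1.156 mm.
With a force P in the spring, the elastic change of the shaft is PL/(AE) and that of the spring is P/k; compatibility requires their sum to equal δ_free.
P [ L/(AE) + 1/k ] = δ_free → P [ 425/(110×70×10³) + 1/(940) ] = 1.156.
P = 1.156 / 0.001119 = 1033 N.
Spring compression = P/k = 1033/(940) = 1.099 mm.

δ ≈ 1.1 mm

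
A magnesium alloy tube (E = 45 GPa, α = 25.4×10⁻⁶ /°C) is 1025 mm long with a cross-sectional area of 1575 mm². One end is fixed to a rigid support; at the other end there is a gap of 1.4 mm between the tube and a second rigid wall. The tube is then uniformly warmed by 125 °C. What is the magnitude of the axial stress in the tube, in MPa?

Free thermal elongation = αΔT L = 25.4×10⁻⁶ × 125 × 1025 = 3.254 mm.
This exceeds the 1.4 mm gap, so the wall pushes back. The portion of expansion that must be recovered elastically is δ_free − gap = 3.254 − 1.4 = 1.854 mm.
That suppressed elongation corresponds to σ = E·Δ/L = 45×10³ × 1.854/1025 = 81.41 MPa.

σ ≈ 81.4 MPa (compressive)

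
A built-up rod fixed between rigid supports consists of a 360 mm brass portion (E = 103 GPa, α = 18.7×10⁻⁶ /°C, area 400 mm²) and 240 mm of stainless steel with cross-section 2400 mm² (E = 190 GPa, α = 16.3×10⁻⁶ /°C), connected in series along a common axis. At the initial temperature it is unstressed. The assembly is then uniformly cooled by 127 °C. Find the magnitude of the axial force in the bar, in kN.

P ≈ 146 kN (tensile)

If the supports were absent, the total length change would be Σ αᵢΔT Lᵢ = 18.7×10⁻⁶×127×360 + 16.3×10⁻⁶×127×240 = 1.352 mm.
The rigid supports impose zero overall length change; the single axial force P common to all segments must satisfy P Σ Lᵢ/(AᵢEᵢ) = δ_free.
The series flexibility is Σ Lᵢ/(AᵢEᵢ) = 360/(400×103×10³) + 240/(2400×190×10³) = 9.264×10⁻⁶ mm/N.
So P = 1.352 / 9.264×10⁻⁶ = 145.9 kN, tensile.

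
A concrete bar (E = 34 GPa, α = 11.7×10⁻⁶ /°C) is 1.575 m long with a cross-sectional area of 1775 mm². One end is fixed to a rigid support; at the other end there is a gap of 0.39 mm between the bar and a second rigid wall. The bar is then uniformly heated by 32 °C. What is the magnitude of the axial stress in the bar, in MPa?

σ ≈ 4.31 MPa (compressive)

If the wall were absent the bar would grow by αΔT L = 11.7×10⁻⁶ × 32 × 1575 = 0.5897 mm.
This exceeds the 0.39 mm gap, so the wall pushes back. The portion of expansion that must be recovered elastically is δ_free − gap = 0.5897 − 0.39 = 0.1997 mm.
So σ = E(δ_free − g)/L = 34×10³ × 0.1997/1575 = 4.311 MPa.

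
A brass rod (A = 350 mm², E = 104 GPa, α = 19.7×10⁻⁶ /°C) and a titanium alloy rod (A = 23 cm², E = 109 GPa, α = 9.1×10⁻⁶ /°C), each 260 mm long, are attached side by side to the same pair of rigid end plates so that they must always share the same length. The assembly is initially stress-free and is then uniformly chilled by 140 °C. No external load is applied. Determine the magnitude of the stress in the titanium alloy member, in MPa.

σ ≈ 20.5 MPa (compressive)

The brass has the larger α, so on cooling it would change length more than the titanium alloy if both were free. The rigid plates force a common final length, so the brass is put into tension and the titanium alloy into compression, with equal and opposite forces P (no external load).
Compatibility of the two members (thermal + elastic change equal): (α₁ − α₂)ΔT = P·[1/(A₁E₁) + 1/(A₂E₂)].
|α₁ − α₂|·ΔT = 10.6×10⁻⁶ × 140 = 0.001484.
1/(A₁E₁) + 1/(A₂E₂) = 1/(350×104×10³) + 1/(2300×109×10³) = 3.146×10⁻⁸ N⁻¹.
So P = 0.001484 / 3.146×10⁻⁸ = 47.17 kN.
σ_{titanium alloy} = P/A₂ = 47170/2300 = 20.51 MPa, compressive.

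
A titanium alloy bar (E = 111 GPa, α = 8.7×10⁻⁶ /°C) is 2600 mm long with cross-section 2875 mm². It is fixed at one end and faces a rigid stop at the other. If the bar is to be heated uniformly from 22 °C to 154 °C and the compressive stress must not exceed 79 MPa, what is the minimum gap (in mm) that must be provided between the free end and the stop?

g ≈ 1.14 mm

Free expansion if unrestrained: δ_free = αΔT L = 8.7×10⁻⁶ × 132 × 2600 = 2.986 mm.
A stress of 79 MPa corresponds to the wall pushing the bar back by σL/E = 79×2600/(111×10³) = 1.85 mm.
So the gap has to take up the difference, g_min = δ_free − σL/E = 2.986 − 1.85 = 1.135 mm.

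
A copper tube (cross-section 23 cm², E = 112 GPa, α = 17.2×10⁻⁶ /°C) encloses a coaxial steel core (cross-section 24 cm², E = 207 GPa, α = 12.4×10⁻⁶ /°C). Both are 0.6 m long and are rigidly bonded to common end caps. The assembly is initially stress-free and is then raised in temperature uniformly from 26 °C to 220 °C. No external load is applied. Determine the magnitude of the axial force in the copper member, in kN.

The copper has the larger α, so on heating it would change length more than the steel if both were free. The rigid plates force a common final length, so the copper is put into compression and the steel into tension, with equal and opposite forces P (no external load).
Equating the net (thermal + elastic) strains gives |α₁ − α₂|·ΔT = P·[1/(A₁E₁) + 1/(A₂E₂)].
|α₁ − α₂|·ΔT = 4.8×10⁻⁶ × 194 = 0.0009312.
1/(A₁E₁) + 1/(A₂E₂) = 1/(2300×112×10³) + 1/(2400×207×10³) = 5.895×10⁻⁹ N⁻¹.
P = 0.0009312 / 5.895×10⁻⁹ = 158000 N = 158 kN.

P ≈ 158 kN (compressive in the copper)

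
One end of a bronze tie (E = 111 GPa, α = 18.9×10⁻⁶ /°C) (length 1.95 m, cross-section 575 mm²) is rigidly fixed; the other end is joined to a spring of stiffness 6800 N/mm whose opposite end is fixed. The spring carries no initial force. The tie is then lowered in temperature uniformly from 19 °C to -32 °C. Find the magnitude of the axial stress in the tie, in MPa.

σ ≈ 18.4 MPa (tensile)

Free thermal contraction: δ_free = αΔT L = 18.9×10⁻⁶ × 51 × 1950 = 1.88 mm.
Let P be the tensile force in the spring. The tie extends elastically by PL/(AE) and the spring stretches by P/k; together these equal δ_free.
So P = δ_free / [L/(AE) + 1/k] = 1.88 / [ 1950/(575×111×10³) + 1/(6800) ].
P = 1.88 / 0.0001776 = 10580 N.
σ = P/A = 10580/575 = 18.4 MPa.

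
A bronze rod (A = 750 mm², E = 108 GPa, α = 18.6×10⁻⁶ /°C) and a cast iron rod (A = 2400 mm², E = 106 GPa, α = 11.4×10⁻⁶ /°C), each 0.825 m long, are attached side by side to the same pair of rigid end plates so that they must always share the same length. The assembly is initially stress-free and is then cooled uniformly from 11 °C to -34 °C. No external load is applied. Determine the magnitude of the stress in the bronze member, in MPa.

σ ≈ 26.5 MPa (tensile)

Both members must finish at the same length. With the larger α, the bronze tends to over-contract; the plates restrain it, putting the bronze in tension and the cast iron in compression. With no external load the two internal forces are equal and opposite, magnitude P.
Setting the final lengths equal and cancelling L: (α₁ − α₂)ΔT = P/(A₁E₁) + P/(A₂E₂).
|α₁ − α₂|·ΔT = 7.2×10⁻⁶ × 45 = 0.000324.
1/(A₁E₁) + 1/(A₂E₂) = 1/(750×108×10³) + 1/(2400×106×10³) = 1.628×10⁻⁸ N⁻¹.
So P = 0.000324 / 1.628×10⁻⁸ = 19.91 kN.
σ_{bronze} = P/A₁ = 19910/750 = 26.54 MPa, tensile.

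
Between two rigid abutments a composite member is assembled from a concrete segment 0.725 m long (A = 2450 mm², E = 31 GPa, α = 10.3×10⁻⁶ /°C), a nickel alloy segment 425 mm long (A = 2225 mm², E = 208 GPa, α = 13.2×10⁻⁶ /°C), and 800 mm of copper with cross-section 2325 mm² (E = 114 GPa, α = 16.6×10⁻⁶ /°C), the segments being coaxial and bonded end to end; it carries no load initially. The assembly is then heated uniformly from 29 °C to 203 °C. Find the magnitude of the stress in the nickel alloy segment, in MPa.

Free thermal expansion of the whole bar: Σ αᵢΔT Lᵢ = 10.3×10⁻⁶×174×725 + 13.2×10⁻⁶×174×425 + 16.6×10⁻⁶×174×800 = 4.586 mm.
Since the ends are fixed, an axial force P builds up, equal in every segment, with P · Σ Lᵢ/(AᵢEᵢ) = δ_free.
Σ Lᵢ/(AᵢEᵢ) = 725/(2450×31×10³) + 425/(2225×208×10³) + 800/(2325×114×10³) = 1.348×10⁻⁵ mm/N.
So P = 4.586 / 1.348×10⁻⁵ = 340.2 kN, compressive.
σ_{nickel alloy} = P / A = 340200 / 2225 = 152.9 MPa.

σ ≈ 153 MPa (compressive)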